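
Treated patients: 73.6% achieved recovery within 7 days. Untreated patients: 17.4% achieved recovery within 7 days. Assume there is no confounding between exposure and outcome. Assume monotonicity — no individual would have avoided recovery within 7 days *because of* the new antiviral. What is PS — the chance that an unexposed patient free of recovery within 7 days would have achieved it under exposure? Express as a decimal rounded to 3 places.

p₁ = 0.736, p₀ = 0.174.
Under exogeneity and monotonicity, PS = (p₁ − p₀) / (1 − p₀).
PS = (0.736 − 0.174) / (1 − 0.174) = 0.562 / 0.826 ≈ 0.6804

PS ≈ 0.680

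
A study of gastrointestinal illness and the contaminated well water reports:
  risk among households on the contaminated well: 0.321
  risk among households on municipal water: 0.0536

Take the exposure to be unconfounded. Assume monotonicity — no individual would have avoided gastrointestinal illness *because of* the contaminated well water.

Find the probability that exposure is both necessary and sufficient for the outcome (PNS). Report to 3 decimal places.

Let p₁ = 0.321, p₀ = 0.0536.
Under exogeneity and monotonicity, PNS = p₁ − p₀.
PNS = 0.321 − 0.0536 = 0.2674

PNS ≈ 0.267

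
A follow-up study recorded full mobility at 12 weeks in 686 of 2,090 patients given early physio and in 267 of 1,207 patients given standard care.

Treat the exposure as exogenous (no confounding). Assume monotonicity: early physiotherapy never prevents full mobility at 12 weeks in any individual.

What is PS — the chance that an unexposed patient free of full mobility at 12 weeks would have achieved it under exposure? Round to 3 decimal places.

p₁ = P(outcome | exposed) = 686/2090 = 0.32823
p₀ = P(outcome | unexposed) = 267/1207 = 0.22121
Under exogeneity and monotonicity, PS = (p₁ − p₀) / (1 − p₀).
PS = (0.32823 − 0.22121) / (1 − 0.22121) = 0.10702 / 0.77879 ≈ 0.1374

PS ≈ 0.137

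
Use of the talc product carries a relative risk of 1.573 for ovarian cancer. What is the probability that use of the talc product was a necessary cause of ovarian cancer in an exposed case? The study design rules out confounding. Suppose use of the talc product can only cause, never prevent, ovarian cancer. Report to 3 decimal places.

PN ≈ 0.364

Under exogeneity and monotonicity, PN = (RR − 1) / RR = 1 − 1/RR.
PN = (1.573 − 1) / 1.573 = 0.573 / 1.573 ≈ 0.3643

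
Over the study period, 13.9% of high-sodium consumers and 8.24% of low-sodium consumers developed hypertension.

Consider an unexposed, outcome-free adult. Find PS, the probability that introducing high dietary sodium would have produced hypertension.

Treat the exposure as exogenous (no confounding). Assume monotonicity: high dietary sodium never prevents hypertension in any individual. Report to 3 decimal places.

PS ≈ 0.062

p₁ = 0.139, p₀ = 0.0824.
Under exogeneity and monotonicity, PS = (p₁ − p₀) / (1 − p₀).
PS = (0.139 − 0.0824) / (1 − 0.0824) = 0.0566 / 0.9176 ≈ 0.0617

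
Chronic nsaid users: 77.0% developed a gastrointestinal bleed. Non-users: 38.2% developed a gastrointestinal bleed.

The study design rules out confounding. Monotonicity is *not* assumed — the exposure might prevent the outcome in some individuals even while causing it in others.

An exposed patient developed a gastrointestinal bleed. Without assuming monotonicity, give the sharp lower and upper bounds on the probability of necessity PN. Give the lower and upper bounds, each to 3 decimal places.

0.504 ≤ PN ≤ 0.803

p₁ = 0.77, p₀ = 0.382.
Under exogeneity alone the bounds on PN are max{0,(p₁−p₀)/p₁} ≤ PN ≤ min{1,(1−p₀)/p₁}.
  lower = (p₁ − p₀)/p₁ = 0.388 / 0.77 ≈ 0.5039
  upper = min{1, (1 − p₀)/p₁} = 0.618 / 0.77 ≈ 0.8026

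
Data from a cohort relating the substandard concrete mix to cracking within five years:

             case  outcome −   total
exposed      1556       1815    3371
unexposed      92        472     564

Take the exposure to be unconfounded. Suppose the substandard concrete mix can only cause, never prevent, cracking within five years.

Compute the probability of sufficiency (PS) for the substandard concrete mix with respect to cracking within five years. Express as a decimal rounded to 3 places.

PS ≈ 0.357

p₁ = P(outcome | exposed) = 1556/3371 = 0.46158
p₀ = P(outcome | unexposed) = 92/564 = 0.16312
Under exogeneity and monotonicity, PS = (p₁ − p₀)/(1 − p₀).
PS = (0.46158 − 0.16312) / 0.83688 ≈ 0.3566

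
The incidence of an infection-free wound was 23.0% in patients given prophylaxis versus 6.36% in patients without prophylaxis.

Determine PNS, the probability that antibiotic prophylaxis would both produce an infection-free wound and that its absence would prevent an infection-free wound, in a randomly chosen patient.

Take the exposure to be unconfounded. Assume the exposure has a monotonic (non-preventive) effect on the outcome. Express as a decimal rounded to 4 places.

PNS ≈ 0.1664

p₁ = 0.23, p₀ = 0.0636.
Under exogeneity and monotonicity, PNS = p₁ − p₀.
PNS = 0.23 − 0.0636 = 0.1664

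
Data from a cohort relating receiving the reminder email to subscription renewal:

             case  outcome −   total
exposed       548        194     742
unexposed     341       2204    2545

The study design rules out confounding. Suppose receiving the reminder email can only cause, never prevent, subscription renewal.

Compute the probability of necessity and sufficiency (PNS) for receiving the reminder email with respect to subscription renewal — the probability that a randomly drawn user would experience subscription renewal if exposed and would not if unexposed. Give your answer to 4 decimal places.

p₁ = P(outcome | exposed) = 548/742 = 0.73854
p₀ = P(outcome | unexposed) = 341/2545 = 0.13399
Under exogeneity and monotonicity, PNS = p₁ − p₀.
PNS = 0.73854 − 0.13399 = 0.60456

PNS ≈ 0.6046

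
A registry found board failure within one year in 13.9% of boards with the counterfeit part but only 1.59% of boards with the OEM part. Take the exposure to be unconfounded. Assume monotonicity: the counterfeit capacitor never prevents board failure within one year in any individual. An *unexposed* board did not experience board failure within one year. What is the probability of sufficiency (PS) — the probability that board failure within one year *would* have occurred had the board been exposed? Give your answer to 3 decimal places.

PS ≈ 0.125

p₁ = 0.139, p₀ = 0.0159.
Under exogeneity and monotonicity, PS = (p₁ − p₀) / (1 − p₀).
PS = (0.139 − 0.0159) / (1 − 0.0159) = 0.1231 / 0.9841 ≈ 0.1251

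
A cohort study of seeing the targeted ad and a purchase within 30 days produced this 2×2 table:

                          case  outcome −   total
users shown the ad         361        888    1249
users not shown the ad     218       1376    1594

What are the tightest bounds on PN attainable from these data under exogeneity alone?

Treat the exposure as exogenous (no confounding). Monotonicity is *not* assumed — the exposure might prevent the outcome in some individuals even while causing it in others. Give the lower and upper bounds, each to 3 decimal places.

0.527 ≤ PN ≤ 1.000

p₁ = P(outcome | exposed) = 361/1249 = 0.28903
p₀ = P(outcome | unexposed) = 218/1594 = 0.13676
Under exogeneity alone the bounds on PN are max{0,(p₁−p₀)/p₁} ≤ PN ≤ min{1,(1−p₀)/p₁}.
  lower = (p₁ − p₀)/p₁ = 0.15227 / 0.28903 ≈ 0.5268
  upper = min{1, (1 − p₀)/p₁} = 0.86324 / 0.28903 ≈ 2.9867 → capped at 1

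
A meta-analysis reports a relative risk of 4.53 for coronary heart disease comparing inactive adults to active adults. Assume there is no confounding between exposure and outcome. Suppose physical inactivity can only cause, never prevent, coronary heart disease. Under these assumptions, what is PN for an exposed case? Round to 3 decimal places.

PN ≈ 0.779

Under exogeneity and monotonicity, PN = (RR − 1) / RR = 1 − 1/RR.
PN = (4.53 − 1) / 4.53 = 3.53 / 4.53 ≈ 0.7792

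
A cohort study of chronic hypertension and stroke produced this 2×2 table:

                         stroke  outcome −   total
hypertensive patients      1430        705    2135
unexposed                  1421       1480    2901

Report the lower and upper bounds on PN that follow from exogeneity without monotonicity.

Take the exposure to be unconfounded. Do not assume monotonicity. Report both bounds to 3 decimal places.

0.269 ≤ PN ≤ 0.762

p₁ = P(outcome | exposed) = 1430/2135 = 0.66979
p₀ = P(outcome | unexposed) = 1421/2901 = 0.48983
Under exogeneity alone the bounds on PN are max{0,(p₁−p₀)/p₁} ≤ PN ≤ min{1,(1−p₀)/p₁}.
  lower = (p₁ − p₀)/p₁ = 0.17996 / 0.66979 ≈ 0.2687
  upper = min{1, (1 − p₀)/p₁} = 0.51017 / 0.66979 ≈ 0.7617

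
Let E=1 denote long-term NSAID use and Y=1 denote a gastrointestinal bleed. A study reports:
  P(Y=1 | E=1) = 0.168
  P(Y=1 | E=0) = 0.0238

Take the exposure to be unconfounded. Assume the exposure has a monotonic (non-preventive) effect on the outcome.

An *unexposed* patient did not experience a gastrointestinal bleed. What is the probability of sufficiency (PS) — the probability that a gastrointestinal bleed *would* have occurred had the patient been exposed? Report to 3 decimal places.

PS ≈ 0.148

Let p₁ = 0.168, p₀ = 0.0238.
Under exogeneity and monotonicity, PS = (p₁ − p₀) / (1 − p₀).
PS = (0.168 − 0.0238) / (1 − 0.0238) = 0.1442 / 0.9762 ≈ 0.1477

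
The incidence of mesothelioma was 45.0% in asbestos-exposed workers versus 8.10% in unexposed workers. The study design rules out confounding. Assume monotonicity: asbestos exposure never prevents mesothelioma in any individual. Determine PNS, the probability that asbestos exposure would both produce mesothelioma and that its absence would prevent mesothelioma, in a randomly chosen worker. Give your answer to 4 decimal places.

p₁ = 0.45, p₀ = 0.081.
Under exogeneity and monotonicity, PNS = p₁ − p₀.
PNS = 0.45 − 0.081 = 0.369

PNS ≈ 0.3690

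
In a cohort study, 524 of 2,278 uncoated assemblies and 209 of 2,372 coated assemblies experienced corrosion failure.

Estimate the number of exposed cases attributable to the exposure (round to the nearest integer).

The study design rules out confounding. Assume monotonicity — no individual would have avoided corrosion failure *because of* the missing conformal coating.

about 323 cases

p₁ = P(outcome | exposed) = 524/2278 = 0.23003
p₀ = P(outcome | unexposed) = 209/2372 = 0.088111
PN = (p₁ − p₀)/p₁ = (0.23003 − 0.088111) / 0.23003 ≈ 0.61695.
Attributable cases ≈ PN × (exposed cases) = 0.61695 × 524 ≈ 323.28.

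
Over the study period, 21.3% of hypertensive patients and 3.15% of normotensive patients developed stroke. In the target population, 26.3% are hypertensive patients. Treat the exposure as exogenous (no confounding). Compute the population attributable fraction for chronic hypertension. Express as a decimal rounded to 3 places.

p₁ = 0.213, p₀ = 0.0315.
Overall risk P(Y=1) = π·p₁ + (1−π)·p₀ = 0.263×0.213 + 0.737×0.0315 = 0.079234.
Under exogeneity, PAF = [P(Y=1) − p₀] / P(Y=1).
PAF = (0.079234 − 0.0315) / 0.079234 ≈ 0.6024

PAF ≈ 0.602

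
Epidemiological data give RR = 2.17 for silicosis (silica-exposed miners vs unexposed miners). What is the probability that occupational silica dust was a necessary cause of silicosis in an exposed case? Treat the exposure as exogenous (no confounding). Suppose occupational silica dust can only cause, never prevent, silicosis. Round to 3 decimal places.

Under exogeneity and monotonicity, PN = (RR − 1) / RR = 1 − 1/RR.
PN = (2.17 − 1) / 2.17 = 1.17 / 2.17 ≈ 0.5392

PN ≈ 0.539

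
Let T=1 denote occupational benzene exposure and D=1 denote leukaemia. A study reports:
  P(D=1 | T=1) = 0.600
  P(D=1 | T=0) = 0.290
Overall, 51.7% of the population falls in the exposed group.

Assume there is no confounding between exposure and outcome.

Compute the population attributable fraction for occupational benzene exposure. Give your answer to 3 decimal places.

PAF ≈ 0.356

Let p₁ = 0.6, p₀ = 0.29.
Overall risk P(Y=1) = π·p₁ + (1−π)·p₀ = 0.517×0.6 + 0.483×0.29 = 0.45027.
Under exogeneity, PAF = [P(Y=1) − p₀] / P(Y=1).
PAF = (0.45027 − 0.29) / 0.45027 ≈ 0.3559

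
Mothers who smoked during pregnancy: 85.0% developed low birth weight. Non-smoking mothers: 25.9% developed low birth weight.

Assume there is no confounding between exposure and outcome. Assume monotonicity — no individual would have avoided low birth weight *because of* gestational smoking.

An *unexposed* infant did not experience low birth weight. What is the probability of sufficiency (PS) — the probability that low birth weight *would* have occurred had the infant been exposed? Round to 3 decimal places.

p₁ = 0.85, p₀ = 0.259.
Under exogeneity and monotonicity, PS = (p₁ − p₀) / (1 − p₀).
PS = (0.85 − 0.259) / (1 − 0.259) = 0.591 / 0.741 ≈ 0.7976

PS ≈ 0.798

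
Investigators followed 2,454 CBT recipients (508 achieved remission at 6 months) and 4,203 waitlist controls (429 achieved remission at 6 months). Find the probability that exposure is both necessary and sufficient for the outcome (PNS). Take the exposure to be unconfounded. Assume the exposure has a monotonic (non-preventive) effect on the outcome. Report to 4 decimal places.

PNS ≈ 0.1049

p₁ = P(outcome | exposed) = 508/2454 = 0.20701
p₀ = P(outcome | unexposed) = 429/4203 = 0.10207
Under exogeneity and monotonicity, PNS = p₁ − p₀.
PNS = 0.20701 − 0.10207 = 0.10494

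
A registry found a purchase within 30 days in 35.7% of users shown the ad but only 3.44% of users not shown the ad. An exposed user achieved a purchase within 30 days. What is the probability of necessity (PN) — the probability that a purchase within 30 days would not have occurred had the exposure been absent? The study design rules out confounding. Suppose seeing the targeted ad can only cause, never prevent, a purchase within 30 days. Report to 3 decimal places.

p₁ = 0.357, p₀ = 0.0344.
Under exogeneity and monotonicity, PN = (p₁ − p₀) / p₁.
PN = (0.357 − 0.0344) / 0.357 = 0.3226 / 0.357 ≈ 0.9036

PN ≈ 0.904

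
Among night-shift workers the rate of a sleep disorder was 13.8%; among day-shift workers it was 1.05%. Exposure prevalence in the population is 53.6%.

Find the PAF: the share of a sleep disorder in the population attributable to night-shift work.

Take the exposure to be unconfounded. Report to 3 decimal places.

p₁ = 0.138, p₀ = 0.0105.
Overall risk P(Y=1) = π·p₁ + (1−π)·p₀ = 0.536×0.138 + 0.464×0.0105 = 0.07884.
Under exogeneity, PAF = [P(Y=1) − p₀] / P(Y=1).
PAF = (0.07884 − 0.0105) / 0.07884 ≈ 0.8668

PAF ≈ 0.867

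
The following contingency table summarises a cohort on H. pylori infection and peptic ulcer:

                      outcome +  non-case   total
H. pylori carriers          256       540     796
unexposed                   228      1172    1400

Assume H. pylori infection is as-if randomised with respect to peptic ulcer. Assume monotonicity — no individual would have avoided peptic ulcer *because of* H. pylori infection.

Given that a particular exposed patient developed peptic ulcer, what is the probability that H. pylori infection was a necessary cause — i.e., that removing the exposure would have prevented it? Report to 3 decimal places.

p₁ = P(outcome | exposed) = 256/796 = 0.32161
p₀ = P(outcome | unexposed) = 228/1400 = 0.16286
Under exogeneity and monotonicity, PN = (p₁ − p₀)/p₁.
PN = (0.32161 − 0.16286) / 0.32161 ≈ 0.4936

PN ≈ 0.494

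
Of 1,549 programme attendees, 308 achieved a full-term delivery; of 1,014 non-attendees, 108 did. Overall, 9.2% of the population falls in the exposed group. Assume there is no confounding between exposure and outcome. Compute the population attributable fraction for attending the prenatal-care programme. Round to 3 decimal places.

PAF ≈ 0.074

p₁ = P(outcome | exposed) = 308/1549 = 0.19884
p₀ = P(outcome | unexposed) = 108/1014 = 0.10651
Overall risk P(Y=1) = π·p₁ + (1−π)·p₀ = 0.092×0.19884 + 0.908×0.10651 = 0.115.
Under exogeneity, PAF = [P(Y=1) − p₀] / P(Y=1).
PAF = (0.115 − 0.10651) / 0.115 ≈ 0.0739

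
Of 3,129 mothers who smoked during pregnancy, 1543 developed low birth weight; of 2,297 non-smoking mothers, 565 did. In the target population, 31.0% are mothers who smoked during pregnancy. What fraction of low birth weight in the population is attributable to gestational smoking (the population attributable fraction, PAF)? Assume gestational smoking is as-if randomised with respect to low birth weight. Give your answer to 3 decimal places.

PAF ≈ 0.238

p₁ = P(outcome | exposed) = 1543/3129 = 0.49313
p₀ = P(outcome | unexposed) = 565/2297 = 0.24597
Overall risk P(Y=1) = π·p₁ + (1−π)·p₀ = 0.31×0.49313 + 0.69×0.24597 = 0.32259.
Under exogeneity, PAF = [P(Y=1) − p₀] / P(Y=1).
PAF = (0.32259 − 0.24597) / 0.32259 ≈ 0.2375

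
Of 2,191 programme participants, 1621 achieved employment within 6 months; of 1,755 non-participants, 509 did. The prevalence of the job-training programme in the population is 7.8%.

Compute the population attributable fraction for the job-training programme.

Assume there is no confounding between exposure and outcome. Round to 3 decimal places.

PAF ≈ 0.108

p₁ = P(outcome | exposed) = 1621/2191 = 0.73984
p₀ = P(outcome | unexposed) = 509/1755 = 0.29003
Overall risk P(Y=1) = π·p₁ + (1−π)·p₀ = 0.078×0.73984 + 0.922×0.29003 = 0.32511.
Under exogeneity, PAF = [P(Y=1) − p₀] / P(Y=1).
PAF = (0.32511 − 0.29003) / 0.32511 ≈ 0.1079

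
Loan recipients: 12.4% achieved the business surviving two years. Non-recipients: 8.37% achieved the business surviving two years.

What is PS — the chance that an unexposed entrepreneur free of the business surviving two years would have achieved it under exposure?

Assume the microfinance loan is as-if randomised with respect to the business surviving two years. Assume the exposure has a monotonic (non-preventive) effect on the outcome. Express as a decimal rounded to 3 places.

PS ≈ 0.044

p₁ = 0.124, p₀ = 0.0837.
Under exogeneity and monotonicity, PS = (p₁ − p₀) / (1 − p₀).
PS = (0.124 − 0.0837) / (1 − 0.0837) = 0.0403 / 0.9163 ≈ 0.0440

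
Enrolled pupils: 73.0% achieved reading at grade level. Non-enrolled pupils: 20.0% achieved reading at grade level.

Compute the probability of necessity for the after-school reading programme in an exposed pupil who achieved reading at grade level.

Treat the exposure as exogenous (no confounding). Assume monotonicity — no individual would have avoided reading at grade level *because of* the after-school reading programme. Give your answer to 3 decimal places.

PN ≈ 0.726

p₁ = 0.73, p₀ = 0.2.
Under exogeneity and monotonicity, PN = (p₁ − p₀) / p₁.
PN = (0.73 − 0.2) / 0.73 = 0.53 / 0.73 ≈ 0.7260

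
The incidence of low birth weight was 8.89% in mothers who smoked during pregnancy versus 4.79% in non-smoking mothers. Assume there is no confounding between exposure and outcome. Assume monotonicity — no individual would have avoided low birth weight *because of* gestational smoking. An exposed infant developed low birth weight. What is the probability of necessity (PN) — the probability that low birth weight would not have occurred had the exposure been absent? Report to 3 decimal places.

p₁ = 0.0889, p₀ = 0.0479.
Under exogeneity and monotonicity, PN = (p₁ − p₀) / p₁.
PN = (0.0889 − 0.0479) / 0.0889 = 0.041 / 0.0889 ≈ 0.4612

PN ≈ 0.461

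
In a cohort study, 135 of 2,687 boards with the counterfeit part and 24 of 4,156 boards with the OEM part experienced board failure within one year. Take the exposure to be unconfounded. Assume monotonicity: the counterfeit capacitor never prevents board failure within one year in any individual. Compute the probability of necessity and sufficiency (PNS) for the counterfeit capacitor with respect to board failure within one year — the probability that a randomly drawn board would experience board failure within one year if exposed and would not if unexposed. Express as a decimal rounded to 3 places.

PNS ≈ 0.044

p₁ = P(outcome | exposed) = 135/2687 = 0.050242
p₀ = P(outcome | unexposed) = 24/4156 = 0.0057748
Under exogeneity and monotonicity, PNS = p₁ − p₀.
PNS = 0.050242 − 0.0057748 = 0.044467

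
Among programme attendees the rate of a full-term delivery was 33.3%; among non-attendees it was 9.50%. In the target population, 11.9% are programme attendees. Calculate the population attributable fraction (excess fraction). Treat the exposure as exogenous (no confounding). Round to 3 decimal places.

p₁ = 0.333, p₀ = 0.095.
Overall risk P(Y=1) = π·p₁ + (1−π)·p₀ = 0.119×0.333 + 0.881×0.095 = 0.12332.
Under exogeneity, PAF = [P(Y=1) − p₀] / P(Y=1).
PAF = (0.12332 − 0.095) / 0.12332 ≈ 0.2297

PAF ≈ 0.230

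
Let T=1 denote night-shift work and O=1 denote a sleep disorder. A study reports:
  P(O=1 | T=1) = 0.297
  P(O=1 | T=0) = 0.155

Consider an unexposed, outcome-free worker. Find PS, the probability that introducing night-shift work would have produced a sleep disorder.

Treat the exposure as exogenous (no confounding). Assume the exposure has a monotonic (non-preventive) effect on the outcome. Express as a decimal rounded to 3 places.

Let p₁ = 0.297, p₀ = 0.155.
Under exogeneity and monotonicity, PS = (p₁ − p₀) / (1 − p₀).
PS = (0.297 − 0.155) / (1 − 0.155) = 0.142 / 0.845 ≈ 0.1680

PS ≈ 0.168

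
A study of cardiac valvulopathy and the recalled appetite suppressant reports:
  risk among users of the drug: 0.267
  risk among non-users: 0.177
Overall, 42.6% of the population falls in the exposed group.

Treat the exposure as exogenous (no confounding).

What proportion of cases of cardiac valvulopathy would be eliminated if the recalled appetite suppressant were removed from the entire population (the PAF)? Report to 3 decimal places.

PAF ≈ 0.178

Let p₁ = 0.267, p₀ = 0.177.
Overall risk P(Y=1) = π·p₁ + (1−π)·p₀ = 0.426×0.267 + 0.574×0.177 = 0.21534.
Under exogeneity, PAF = [P(Y=1) − p₀] / P(Y=1).
PAF = (0.21534 − 0.177) / 0.21534 ≈ 0.1780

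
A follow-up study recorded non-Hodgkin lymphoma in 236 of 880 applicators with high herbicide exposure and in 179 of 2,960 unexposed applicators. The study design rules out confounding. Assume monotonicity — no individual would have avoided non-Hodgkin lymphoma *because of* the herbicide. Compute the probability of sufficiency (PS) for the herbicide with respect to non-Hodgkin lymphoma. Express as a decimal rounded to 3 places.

p₁ = P(outcome | exposed) = 236/880 = 0.26818
p₀ = P(outcome | unexposed) = 179/2960 = 0.060473
Under exogeneity and monotonicity, PS = (p₁ − p₀) / (1 − p₀).
PS = (0.26818 − 0.060473) / (1 − 0.060473) = 0.20771 / 0.93953 ≈ 0.2211

PS ≈ 0.221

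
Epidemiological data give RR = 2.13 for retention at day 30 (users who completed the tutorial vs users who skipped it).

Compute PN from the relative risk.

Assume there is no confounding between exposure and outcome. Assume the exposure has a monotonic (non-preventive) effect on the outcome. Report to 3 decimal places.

PN ≈ 0.531

Under exogeneity and monotonicity, PN = (RR − 1) / RR = 1 − 1/RR.
PN = (2.13 − 1) / 2.13 = 1.13 / 2.13 ≈ 0.5305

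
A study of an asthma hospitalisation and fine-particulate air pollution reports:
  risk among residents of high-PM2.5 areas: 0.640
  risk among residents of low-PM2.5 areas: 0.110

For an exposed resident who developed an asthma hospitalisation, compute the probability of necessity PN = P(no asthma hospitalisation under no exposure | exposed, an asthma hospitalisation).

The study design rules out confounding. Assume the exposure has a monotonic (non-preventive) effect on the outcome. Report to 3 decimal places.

PN ≈ 0.828

Let p₁ = 0.64, p₀ = 0.11.
Under exogeneity and monotonicity, PN = (p₁ − p₀) / p₁.
PN = (0.64 − 0.11) / 0.64 = 0.53 / 0.64 ≈ 0.8281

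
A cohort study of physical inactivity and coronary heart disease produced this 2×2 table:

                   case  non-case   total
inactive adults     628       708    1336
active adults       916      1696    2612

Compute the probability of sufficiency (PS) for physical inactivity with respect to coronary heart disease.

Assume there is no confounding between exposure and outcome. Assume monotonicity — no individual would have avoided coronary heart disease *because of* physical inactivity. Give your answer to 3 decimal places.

PS ≈ 0.184

p₁ = P(outcome | exposed) = 628/1336 = 0.47006
p₀ = P(outcome | unexposed) = 916/2612 = 0.35069
Under exogeneity and monotonicity, PS = (p₁ − p₀)/(1 − p₀).
PS = (0.47006 − 0.35069) / 0.64931 ≈ 0.1838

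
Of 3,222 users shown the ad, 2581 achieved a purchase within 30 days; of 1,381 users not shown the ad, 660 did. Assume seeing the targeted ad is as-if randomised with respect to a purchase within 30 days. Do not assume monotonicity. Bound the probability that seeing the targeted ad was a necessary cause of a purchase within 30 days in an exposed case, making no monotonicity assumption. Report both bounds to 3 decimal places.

0.403 ≤ PN ≤ 0.652

p₁ = P(outcome | exposed) = 2581/3222 = 0.80106
p₀ = P(outcome | unexposed) = 660/1381 = 0.47791
Under exogeneity alone the bounds on PN are max{0,(p₁−p₀)/p₁} ≤ PN ≤ min{1,(1−p₀)/p₁}.
  lower = (p₁ − p₀)/p₁ = 0.32314 / 0.80106 ≈ 0.4034
  upper = min{1, (1 − p₀)/p₁} = 0.52209 / 0.80106 ≈ 0.6517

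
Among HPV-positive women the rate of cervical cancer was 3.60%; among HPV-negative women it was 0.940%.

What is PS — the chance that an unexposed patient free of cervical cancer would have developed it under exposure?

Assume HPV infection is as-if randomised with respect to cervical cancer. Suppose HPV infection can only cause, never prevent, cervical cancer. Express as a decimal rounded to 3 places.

PS ≈ 0.027

p₁ = 0.036, p₀ = 0.0094.
Under exogeneity and monotonicity, PS = (p₁ − p₀) / (1 − p₀).
PS = (0.036 − 0.0094) / (1 − 0.0094) = 0.0266 / 0.9906 ≈ 0.0269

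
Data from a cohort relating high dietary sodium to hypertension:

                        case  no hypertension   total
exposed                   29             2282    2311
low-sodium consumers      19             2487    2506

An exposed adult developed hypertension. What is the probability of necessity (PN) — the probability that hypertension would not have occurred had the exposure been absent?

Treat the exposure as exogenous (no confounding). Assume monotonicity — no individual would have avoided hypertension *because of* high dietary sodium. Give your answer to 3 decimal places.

p₁ = P(outcome | exposed) = 29/2311 = 0.012549
p₀ = P(outcome | unexposed) = 19/2506 = 0.0075818
Under exogeneity and monotonicity, PN = (p₁ − p₀)/p₁.
PN = (0.012549 − 0.0075818) / 0.012549 ≈ 0.3958

PN ≈ 0.396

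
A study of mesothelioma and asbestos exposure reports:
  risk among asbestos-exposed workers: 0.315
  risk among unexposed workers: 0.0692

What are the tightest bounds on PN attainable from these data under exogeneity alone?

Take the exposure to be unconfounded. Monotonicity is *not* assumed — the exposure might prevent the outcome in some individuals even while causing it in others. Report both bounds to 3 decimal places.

Let p₁ = 0.315, p₀ = 0.0692.
Under exogeneity alone the bounds on PN are max{0,(p₁−p₀)/p₁} ≤ PN ≤ min{1,(1−p₀)/p₁}.
  lower = (p₁ − p₀)/p₁ = 0.2458 / 0.315 ≈ 0.7803
  upper = min{1, (1 − p₀)/p₁} = 0.9308 / 0.315 ≈ 2.9549 → capped at 1

0.780 ≤ PN ≤ 1.000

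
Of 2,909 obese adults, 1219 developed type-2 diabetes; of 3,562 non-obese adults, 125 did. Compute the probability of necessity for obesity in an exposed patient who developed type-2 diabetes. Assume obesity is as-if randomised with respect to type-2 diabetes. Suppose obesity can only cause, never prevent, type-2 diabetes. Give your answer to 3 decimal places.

p₁ = P(outcome | exposed) = 1219/2909 = 0.41904
p₀ = P(outcome | unexposed) = 125/3562 = 0.035093
Under exogeneity and monotonicity, PN = (p₁ − p₀) / p₁.
PN = (0.41904 − 0.035093) / 0.41904 = 0.38395 / 0.41904 ≈ 0.9163

PN ≈ 0.916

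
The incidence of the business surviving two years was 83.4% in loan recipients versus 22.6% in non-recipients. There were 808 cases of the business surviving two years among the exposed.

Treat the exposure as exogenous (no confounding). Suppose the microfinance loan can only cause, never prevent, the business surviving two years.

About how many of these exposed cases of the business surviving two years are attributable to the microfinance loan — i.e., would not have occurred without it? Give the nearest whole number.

about 589 cases

p₁ = 0.834, p₀ = 0.226.
PN = (p₁ − p₀)/p₁ = (0.834 − 0.226) / 0.834 ≈ 0.72902.
Attributable cases ≈ PN × (exposed cases) = 0.72902 × 808 ≈ 589.05.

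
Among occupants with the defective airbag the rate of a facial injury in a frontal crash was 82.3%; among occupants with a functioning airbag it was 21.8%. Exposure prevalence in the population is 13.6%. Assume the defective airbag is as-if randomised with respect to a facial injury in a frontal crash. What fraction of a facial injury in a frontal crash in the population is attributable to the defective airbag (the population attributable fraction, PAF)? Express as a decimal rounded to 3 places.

p₁ = 0.823, p₀ = 0.218.
Overall risk P(Y=1) = π·p₁ + (1−π)·p₀ = 0.136×0.823 + 0.864×0.218 = 0.30028.
Under exogeneity, PAF = [P(Y=1) − p₀] / P(Y=1).
PAF = (0.30028 − 0.218) / 0.30028 ≈ 0.2740

PAF ≈ 0.274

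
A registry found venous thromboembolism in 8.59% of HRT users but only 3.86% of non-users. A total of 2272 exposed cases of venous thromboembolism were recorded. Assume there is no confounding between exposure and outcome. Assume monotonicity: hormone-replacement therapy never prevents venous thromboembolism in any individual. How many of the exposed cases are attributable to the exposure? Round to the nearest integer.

p₁ = 0.0859, p₀ = 0.0386.
PN = (p₁ − p₀)/p₁ = (0.0859 − 0.0386) / 0.0859 ≈ 0.55064.
Attributable cases ≈ PN × (exposed cases) = 0.55064 × 2272 ≈ 1251.05.

about 1251 cases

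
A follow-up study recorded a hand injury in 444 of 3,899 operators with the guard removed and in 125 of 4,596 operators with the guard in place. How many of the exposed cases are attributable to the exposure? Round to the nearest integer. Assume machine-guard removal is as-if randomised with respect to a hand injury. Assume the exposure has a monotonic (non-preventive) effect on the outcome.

p₁ = P(outcome | exposed) = 444/3899 = 0.11388
p₀ = P(outcome | unexposed) = 125/4596 = 0.027198
PN = (p₁ − p₀)/p₁ = (0.11388 − 0.027198) / 0.11388 ≈ 0.76116.
Attributable cases ≈ PN × (exposed cases) = 0.76116 × 444 ≈ 337.96.

about 338 cases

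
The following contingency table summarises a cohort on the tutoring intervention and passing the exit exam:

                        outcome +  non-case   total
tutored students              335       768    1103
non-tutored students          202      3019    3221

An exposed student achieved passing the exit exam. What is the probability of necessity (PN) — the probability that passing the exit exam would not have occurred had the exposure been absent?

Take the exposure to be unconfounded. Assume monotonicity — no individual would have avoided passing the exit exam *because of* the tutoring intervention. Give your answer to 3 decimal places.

PN ≈ 0.794

p₁ = P(outcome | exposed) = 335/1103 = 0.30372
p₀ = P(outcome | unexposed) = 202/3221 = 0.062713
Under exogeneity and monotonicity, PN = (p₁ − p₀)/p₁.
PN = (0.30372 − 0.062713) / 0.30372 ≈ 0.7935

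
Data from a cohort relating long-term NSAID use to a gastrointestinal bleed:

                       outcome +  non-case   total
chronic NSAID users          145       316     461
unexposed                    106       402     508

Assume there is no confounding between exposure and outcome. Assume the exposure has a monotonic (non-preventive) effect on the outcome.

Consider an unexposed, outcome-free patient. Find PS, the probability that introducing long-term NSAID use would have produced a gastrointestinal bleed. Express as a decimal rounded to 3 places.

p₁ = P(outcome | exposed) = 145/461 = 0.31453
p₀ = P(outcome | unexposed) = 106/508 = 0.20866
Under exogeneity and monotonicity, PS = (p₁ − p₀) / (1 − p₀).
PS = (0.31453 − 0.20866) / (1 − 0.20866) = 0.10587 / 0.79134 ≈ 0.1338

PS ≈ 0.134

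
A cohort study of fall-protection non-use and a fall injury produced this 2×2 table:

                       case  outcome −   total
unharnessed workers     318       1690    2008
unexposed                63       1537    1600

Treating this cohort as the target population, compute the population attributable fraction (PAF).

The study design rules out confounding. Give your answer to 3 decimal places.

p₁ = P(outcome | exposed) = 318/2008 = 0.15837
p₀ = P(outcome | unexposed) = 63/1600 = 0.039375
Exposure prevalence π = 2008/3608 = 0.55654; overall risk P(Y=1) = 0.1056.
Under exogeneity, PAF = [P(Y=1) − p₀]/P(Y=1).
PAF = (0.1056 − 0.039375) / 0.1056 ≈ 0.6271

PAF ≈ 0.627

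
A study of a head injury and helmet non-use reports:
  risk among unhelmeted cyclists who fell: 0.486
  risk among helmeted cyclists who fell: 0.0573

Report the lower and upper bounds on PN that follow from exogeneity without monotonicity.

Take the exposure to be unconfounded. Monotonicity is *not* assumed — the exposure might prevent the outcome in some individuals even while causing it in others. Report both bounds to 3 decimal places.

0.882 ≤ PN ≤ 1.000

Let p₁ = 0.486, p₀ = 0.0573.
Under exogeneity alone the bounds on PN are max{0,(p₁−p₀)/p₁} ≤ PN ≤ min{1,(1−p₀)/p₁}.
  lower = (p₁ − p₀)/p₁ = 0.4287 / 0.486 ≈ 0.8821
  upper = min{1, (1 − p₀)/p₁} = 0.9427 / 0.486 ≈ 1.9397 → capped at 1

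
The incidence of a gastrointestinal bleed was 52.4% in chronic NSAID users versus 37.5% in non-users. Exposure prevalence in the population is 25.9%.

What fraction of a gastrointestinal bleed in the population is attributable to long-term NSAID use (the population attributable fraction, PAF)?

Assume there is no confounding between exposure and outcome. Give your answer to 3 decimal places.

p₁ = 0.524, p₀ = 0.375.
Overall risk P(Y=1) = π·p₁ + (1−π)·p₀ = 0.259×0.524 + 0.741×0.375 = 0.41359.
Under exogeneity, PAF = [P(Y=1) − p₀] / P(Y=1).
PAF = (0.41359 − 0.375) / 0.41359 ≈ 0.0933

PAF ≈ 0.093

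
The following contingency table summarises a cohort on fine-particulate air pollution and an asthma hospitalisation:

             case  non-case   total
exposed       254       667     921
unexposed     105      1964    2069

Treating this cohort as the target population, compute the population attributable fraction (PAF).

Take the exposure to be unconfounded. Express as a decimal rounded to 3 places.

PAF ≈ 0.577

p₁ = P(outcome | exposed) = 254/921 = 0.27579
p₀ = P(outcome | unexposed) = 105/2069 = 0.050749
Exposure prevalence π = 921/2990 = 0.30803; overall risk P(Y=1) = 0.12007.
Under exogeneity, PAF = [P(Y=1) − p₀]/P(Y=1).
PAF = (0.12007 − 0.050749) / 0.12007 ≈ 0.5773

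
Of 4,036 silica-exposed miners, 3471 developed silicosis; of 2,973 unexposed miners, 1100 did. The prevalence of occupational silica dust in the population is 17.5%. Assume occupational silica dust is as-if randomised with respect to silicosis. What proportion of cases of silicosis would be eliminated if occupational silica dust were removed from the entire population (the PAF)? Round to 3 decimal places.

p₁ = P(outcome | exposed) = 3471/4036 = 0.86001
p₀ = P(outcome | unexposed) = 1100/2973 = 0.37
Overall risk P(Y=1) = π·p₁ + (1−π)·p₀ = 0.175×0.86001 + 0.825×0.37 = 0.45575.
Under exogeneity, PAF = [P(Y=1) − p₀] / P(Y=1).
PAF = (0.45575 − 0.37) / 0.45575 ≈ 0.1882

PAF ≈ 0.188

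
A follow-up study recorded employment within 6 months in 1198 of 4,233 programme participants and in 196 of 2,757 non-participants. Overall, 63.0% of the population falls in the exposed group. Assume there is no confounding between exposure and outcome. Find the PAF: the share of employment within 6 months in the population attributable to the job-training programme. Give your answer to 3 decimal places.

p₁ = P(outcome | exposed) = 1198/4233 = 0.28301
p₀ = P(outcome | unexposed) = 196/2757 = 0.071092
Overall risk P(Y=1) = π·p₁ + (1−π)·p₀ = 0.63×0.28301 + 0.37×0.071092 = 0.2046.
Under exogeneity, PAF = [P(Y=1) − p₀] / P(Y=1).
PAF = (0.2046 − 0.071092) / 0.2046 ≈ 0.6525

PAF ≈ 0.653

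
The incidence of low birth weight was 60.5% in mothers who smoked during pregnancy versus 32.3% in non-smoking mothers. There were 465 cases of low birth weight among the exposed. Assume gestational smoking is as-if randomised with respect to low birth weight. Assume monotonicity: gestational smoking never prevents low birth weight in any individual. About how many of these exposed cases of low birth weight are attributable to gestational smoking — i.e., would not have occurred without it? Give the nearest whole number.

about 217 cases

p₁ = 0.605, p₀ = 0.323.
PN = (p₁ − p₀)/p₁ = (0.605 − 0.323) / 0.605 ≈ 0.46612.
Attributable cases ≈ PN × (exposed cases) = 0.46612 × 465 ≈ 216.74.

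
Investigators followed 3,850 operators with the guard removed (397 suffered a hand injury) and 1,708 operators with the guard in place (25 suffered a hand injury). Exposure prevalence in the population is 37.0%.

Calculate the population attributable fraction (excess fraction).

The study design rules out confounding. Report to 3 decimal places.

p₁ = P(outcome | exposed) = 397/3850 = 0.10312
p₀ = P(outcome | unexposed) = 25/1708 = 0.014637
Overall risk P(Y=1) = π·p₁ + (1−π)·p₀ = 0.37×0.10312 + 0.63×0.014637 = 0.047375.
Under exogeneity, PAF = [P(Y=1) − p₀] / P(Y=1).
PAF = (0.047375 − 0.014637) / 0.047375 ≈ 0.6910

PAF ≈ 0.691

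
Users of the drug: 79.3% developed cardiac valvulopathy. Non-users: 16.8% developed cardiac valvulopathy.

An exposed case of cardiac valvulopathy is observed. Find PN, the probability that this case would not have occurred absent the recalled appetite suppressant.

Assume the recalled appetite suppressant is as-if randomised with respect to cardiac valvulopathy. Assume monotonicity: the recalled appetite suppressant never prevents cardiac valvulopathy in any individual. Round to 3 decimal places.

p₁ = 0.793, p₀ = 0.168.
Under exogeneity and monotonicity, PN = (p₁ − p₀) / p₁.
PN = (0.793 − 0.168) / 0.793 = 0.625 / 0.793 ≈ 0.7881

PN ≈ 0.788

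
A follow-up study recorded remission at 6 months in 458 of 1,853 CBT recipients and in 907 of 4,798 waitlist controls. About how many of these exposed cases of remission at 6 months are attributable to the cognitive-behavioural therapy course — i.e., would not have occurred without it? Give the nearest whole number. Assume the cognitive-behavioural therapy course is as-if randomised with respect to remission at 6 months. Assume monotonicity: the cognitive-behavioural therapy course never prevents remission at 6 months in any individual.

p₁ = P(outcome | exposed) = 458/1853 = 0.24717
p₀ = P(outcome | unexposed) = 907/4798 = 0.18904
PN = (p₁ − p₀)/p₁ = (0.24717 − 0.18904) / 0.24717 ≈ 0.23518.
Attributable cases ≈ PN × (exposed cases) = 0.23518 × 458 ≈ 107.71.

about 108 cases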